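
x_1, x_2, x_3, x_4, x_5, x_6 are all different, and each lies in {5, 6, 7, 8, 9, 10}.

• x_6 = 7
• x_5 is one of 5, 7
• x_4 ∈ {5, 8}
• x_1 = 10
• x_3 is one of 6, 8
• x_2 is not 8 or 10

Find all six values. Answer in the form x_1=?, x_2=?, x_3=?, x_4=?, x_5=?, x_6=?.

x_1=10, x_2=9, x_3=6, x_4=8, x_5=5, x_6=7

x_1 must be 10 (only option left).
x_6's domain is down to {7}, so x_6 = 7. So x_2, x_5 can't be 7.
x_5's domain is down to {5}, so x_5 = 5. So x_2, x_4 can't be 5.
x_4 must be 8 (only option left). So x_3 can't be 8.
x_3 must be 6 (only option left). Eliminate 6 elsewhere: x_2.
That leaves x_2 = 9.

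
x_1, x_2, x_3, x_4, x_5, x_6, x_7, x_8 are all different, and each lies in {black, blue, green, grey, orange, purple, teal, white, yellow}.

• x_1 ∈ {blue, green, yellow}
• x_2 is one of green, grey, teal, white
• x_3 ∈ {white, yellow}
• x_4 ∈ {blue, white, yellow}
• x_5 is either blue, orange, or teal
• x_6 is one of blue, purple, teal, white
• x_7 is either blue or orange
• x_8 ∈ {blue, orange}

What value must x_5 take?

teal

Among the 8 variables, grey fits only x_2 (and all 8 values in {blue, green, grey, orange, purple, teal, white, yellow} must be used), so x_2 = grey.
The 7 still-open variables together cover exactly {blue, green, orange, purple, teal, white, yellow} — 7 values for 7 variables — and green appears only in x_1's list, so x_1 = green.
The 6 still-open variables together cover exactly {blue, orange, purple, teal, white, yellow} — 6 values for 6 variables — and purple appears only in x_6's list, so x_6 = purple.
The 5 still-open variables draw from only 5 values {blue, orange, teal, white, yellow}, so each is used; only x_5 can be teal, hence x_5 = teal.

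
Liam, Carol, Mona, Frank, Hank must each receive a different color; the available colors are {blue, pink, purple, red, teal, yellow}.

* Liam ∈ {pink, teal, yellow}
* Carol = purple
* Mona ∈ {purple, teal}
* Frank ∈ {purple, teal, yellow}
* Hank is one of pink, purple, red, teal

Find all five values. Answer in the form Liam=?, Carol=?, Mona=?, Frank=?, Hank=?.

Liam=pink, Carol=purple, Mona=teal, Frank=yellow, Hank=red

Carol has just one choice, so Carol = purple. So Mona, Frank, Hank can't be purple.
Mona's domain is down to {teal}, so Mona = teal. Eliminate teal elsewhere: Liam, Frank, Hank.
Frank has just one choice, so Frank = yellow. Strike yellow from Liam.
That leaves Liam = pink. Strike pink from Hank.
That leaves Hank = red.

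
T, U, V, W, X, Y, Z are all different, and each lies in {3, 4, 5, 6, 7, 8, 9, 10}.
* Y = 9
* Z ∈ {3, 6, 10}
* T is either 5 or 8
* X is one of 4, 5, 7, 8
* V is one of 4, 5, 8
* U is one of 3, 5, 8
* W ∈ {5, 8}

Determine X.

Y's domain is down to {9}, so Y = 9.
The 2 variables T and W are confined to {5, 8}, which locks those values in; drop them from U, V, X.
U's domain is down to {3}, so U = 3. Remove 3 from Z.
That leaves V = 4. Strike 4 from X.
So X = 7.

7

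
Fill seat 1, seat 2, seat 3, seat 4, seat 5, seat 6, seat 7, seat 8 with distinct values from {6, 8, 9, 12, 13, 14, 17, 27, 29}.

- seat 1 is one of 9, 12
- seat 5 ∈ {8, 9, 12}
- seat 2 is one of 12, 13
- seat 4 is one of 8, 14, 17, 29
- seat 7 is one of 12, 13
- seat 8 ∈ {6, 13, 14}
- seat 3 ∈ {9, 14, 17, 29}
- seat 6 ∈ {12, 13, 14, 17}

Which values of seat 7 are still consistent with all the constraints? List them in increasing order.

12, 13

The 8 variables together cover exactly {6, 8, 9, 12, 13, 14, 17, 29} — 8 values for 8 variables — and 6 appears only in seat 8's list, so seat 8 = 6.
seat 2 and seat 7 share exactly the 2 values {12, 13}; by pigeonhole those values go to them, so strike 12, 13 from seat 1, seat 5, seat 6.
seat 1 must be 9 (only option left). Remove 9 from seat 3, seat 5.
That leaves seat 5 = 8. Remove 8 from seat 4.
No further eliminations apply; seat 7 can still be any of 12, 13.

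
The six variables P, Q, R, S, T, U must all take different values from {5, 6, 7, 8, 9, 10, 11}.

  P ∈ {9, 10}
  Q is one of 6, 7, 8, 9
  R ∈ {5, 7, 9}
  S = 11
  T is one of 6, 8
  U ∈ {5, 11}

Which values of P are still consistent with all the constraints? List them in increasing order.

S has just one choice, so S = 11. Eliminate 11 elsewhere: U.
U must be 5 (only option left). So R can't be 5.
No further eliminations apply; P can still be any of 9, 10.

9, 10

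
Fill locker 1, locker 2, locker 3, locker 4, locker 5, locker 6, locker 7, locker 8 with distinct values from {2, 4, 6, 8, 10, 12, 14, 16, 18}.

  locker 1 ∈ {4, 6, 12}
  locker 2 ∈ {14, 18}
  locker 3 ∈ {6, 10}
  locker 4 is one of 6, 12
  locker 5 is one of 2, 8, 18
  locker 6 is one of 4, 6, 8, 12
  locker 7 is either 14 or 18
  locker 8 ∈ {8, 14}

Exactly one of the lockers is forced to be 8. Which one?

locker 8

The 8 variables together cover exactly {2, 4, 6, 8, 10, 12, 14, 18} — 8 values for 8 variables — and 2 appears only in locker 5's list, so locker 5 = 2.
Among the 7 still-open variables, 10 fits only locker 3 (and all 7 values in {4, 6, 8, 10, 12, 14, 18} must be used), so locker 3 = 10.
The 2 variables locker 2 and locker 7 are confined to {14, 18}, which locks those values in; drop them from locker 8.
So 8 goes to locker 8.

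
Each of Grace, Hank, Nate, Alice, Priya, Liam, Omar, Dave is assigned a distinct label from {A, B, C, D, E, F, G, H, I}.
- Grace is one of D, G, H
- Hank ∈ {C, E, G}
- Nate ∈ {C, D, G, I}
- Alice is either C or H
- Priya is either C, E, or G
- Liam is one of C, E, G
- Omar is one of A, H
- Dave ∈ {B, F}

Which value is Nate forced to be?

I

The 3 variables Hank, Priya, Liam are confined to {C, E, G}, which locks those values in; drop them from Grace, Nate, Alice.
Alice has just one choice, so Alice = H. Remove H from Grace, Omar.
Omar has just one choice, so Omar = A.
Grace's domain is down to {D}, so Grace = D. Eliminate D elsewhere: Nate.
So Nate = I.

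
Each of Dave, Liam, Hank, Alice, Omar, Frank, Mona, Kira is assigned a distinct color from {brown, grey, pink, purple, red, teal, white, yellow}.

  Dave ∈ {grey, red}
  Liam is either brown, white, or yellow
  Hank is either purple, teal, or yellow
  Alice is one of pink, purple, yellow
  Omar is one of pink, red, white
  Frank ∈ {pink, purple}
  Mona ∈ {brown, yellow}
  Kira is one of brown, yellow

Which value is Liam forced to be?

The 8 variables draw from only 8 values {brown, grey, pink, purple, red, teal, white, yellow}, so each is used; only Dave can be grey, hence Dave = grey.
Among the 7 still-open variables, red fits only Omar (and all 7 values in {brown, pink, purple, red, teal, white, yellow} must be used), so Omar = red.
The 6 still-open variables draw from only 6 values {brown, pink, purple, teal, white, yellow}, so each is used; only Hank can be teal, hence Hank = teal.
Among the 5 still-open variables, white fits only Liam (and all 5 values in {brown, pink, purple, white, yellow} must be used), so Liam = white.

white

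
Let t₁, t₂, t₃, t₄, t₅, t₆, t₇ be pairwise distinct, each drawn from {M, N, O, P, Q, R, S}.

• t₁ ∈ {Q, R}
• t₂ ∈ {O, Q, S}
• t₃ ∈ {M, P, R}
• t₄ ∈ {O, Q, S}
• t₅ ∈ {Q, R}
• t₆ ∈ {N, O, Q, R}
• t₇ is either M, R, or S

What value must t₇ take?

Among the 7 variables, N fits only t₆ (and all 7 values in {M, N, O, P, Q, R, S} must be used), so t₆ = N.
The 6 still-open variables together cover exactly {M, O, P, Q, R, S} — 6 values for 6 variables — and P appears only in t₃'s list, so t₃ = P.
The 5 still-open variables together cover exactly {M, O, Q, R, S} — 5 values for 5 variables — and M appears only in t₇'s list, so t₇ = M.

M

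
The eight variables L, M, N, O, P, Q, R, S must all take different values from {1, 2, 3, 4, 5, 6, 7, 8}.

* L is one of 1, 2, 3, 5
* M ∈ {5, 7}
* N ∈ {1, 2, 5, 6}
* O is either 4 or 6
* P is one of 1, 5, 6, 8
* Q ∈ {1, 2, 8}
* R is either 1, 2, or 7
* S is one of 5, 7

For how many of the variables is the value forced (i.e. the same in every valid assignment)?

2

Among the 8 variables, 3 fits only L (and all 8 values in {1, 2, 3, 4, 5, 6, 7, 8} must be used), so L = 3.
The 7 still-open variables draw from only 7 values {1, 2, 4, 5, 6, 7, 8}, so each is used; only O can be 4, hence O = 4.
The 2 variables M and S are confined to {5, 7}, which locks those values in; drop them from N, P, R.
Determined: L=3, O=4. The other variables each still have more than one consistent value. That makes 2.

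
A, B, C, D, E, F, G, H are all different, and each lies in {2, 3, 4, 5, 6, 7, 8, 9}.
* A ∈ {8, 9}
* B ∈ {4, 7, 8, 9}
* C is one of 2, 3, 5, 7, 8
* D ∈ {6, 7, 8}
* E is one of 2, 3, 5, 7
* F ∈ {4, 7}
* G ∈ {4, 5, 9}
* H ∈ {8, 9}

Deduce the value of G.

Among the 8 variables, 6 fits only D (and all 8 values in {2, 3, 4, 5, 6, 7, 8, 9} must be used), so D = 6.
The 2 variables A and H are confined to {8, 9}, which locks those values in; drop them from B, C, G.
The 2 variables B and F are confined to {4, 7}, which locks those values in; drop them from C, E, G.
So G = 5.

5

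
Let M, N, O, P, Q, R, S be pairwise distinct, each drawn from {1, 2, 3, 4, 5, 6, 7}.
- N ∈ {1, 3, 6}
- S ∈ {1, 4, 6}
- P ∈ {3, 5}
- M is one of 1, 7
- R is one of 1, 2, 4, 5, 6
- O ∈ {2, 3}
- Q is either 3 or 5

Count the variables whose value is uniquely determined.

The 7 variables draw from only 7 values {1, 2, 3, 4, 5, 6, 7}, so each is used; only M can be 7, hence M = 7.
The 2 variables P and Q are confined to {3, 5}, which locks those values in; drop them from N, O, R.
O has just one choice, so O = 2. Remove 2 from R.
Determined: M=7, O=2. The other variables each still have more than one consistent value. That makes 2.

2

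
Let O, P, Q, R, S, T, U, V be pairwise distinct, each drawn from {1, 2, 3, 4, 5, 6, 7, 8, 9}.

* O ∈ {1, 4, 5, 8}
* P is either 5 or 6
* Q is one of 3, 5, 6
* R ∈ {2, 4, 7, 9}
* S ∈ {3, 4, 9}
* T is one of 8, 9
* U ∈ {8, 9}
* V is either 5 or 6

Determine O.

1

P and V between them cover only {5, 6} — a naked pair. Remove those values from O, Q.
That leaves Q = 3. Strike 3 from S.
T and U share exactly the 2 values {8, 9}; by pigeonhole those values go to them, so strike 8, 9 from O, R, S.
That leaves S = 4. So O, R can't be 4.
So O = 1.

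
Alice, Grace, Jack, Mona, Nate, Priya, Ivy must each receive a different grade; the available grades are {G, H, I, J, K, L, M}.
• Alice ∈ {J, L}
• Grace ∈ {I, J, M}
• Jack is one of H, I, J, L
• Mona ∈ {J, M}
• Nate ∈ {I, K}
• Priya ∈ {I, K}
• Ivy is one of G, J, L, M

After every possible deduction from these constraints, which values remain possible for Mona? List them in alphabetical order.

J, M

Among the 7 variables, G fits only Ivy (and all 7 values in {G, H, I, J, K, L, M} must be used), so Ivy = G.
The 6 still-open variables together cover exactly {H, I, J, K, L, M} — 6 values for 6 variables — and H appears only in Jack's list, so Jack = H.
The 5 still-open variables draw from only 5 values {I, J, K, L, M}, so each is used; only Alice can be L, hence Alice = L.
Nate and Priya share exactly the 2 values {I, K}; by pigeonhole those values go to them, so strike I, K from Grace.
No further eliminations apply; Mona can still be any of J, M.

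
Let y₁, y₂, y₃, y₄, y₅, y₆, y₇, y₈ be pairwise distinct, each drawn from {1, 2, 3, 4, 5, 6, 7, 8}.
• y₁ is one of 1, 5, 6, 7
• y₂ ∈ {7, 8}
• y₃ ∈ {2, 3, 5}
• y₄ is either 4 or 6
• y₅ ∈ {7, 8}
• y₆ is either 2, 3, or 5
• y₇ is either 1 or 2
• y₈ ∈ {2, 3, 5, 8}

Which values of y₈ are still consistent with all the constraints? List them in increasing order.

The 8 variables together cover exactly {1, 2, 3, 4, 5, 6, 7, 8} — 8 values for 8 variables — and 4 appears only in y₄'s list, so y₄ = 4.
Among the 7 still-open variables, 6 fits only y₁ (and all 7 values in {1, 2, 3, 5, 6, 7, 8} must be used), so y₁ = 6.
The 6 still-open variables draw from only 6 values {1, 2, 3, 5, 7, 8}, so each is used; only y₇ can be 1, hence y₇ = 1.
y₂ and y₅ share exactly the 2 values {7, 8}; by pigeonhole those values go to them, so strike 7, 8 from y₈.
No further eliminations apply; y₈ can still be any of 2, 3, 5.

2, 3, 5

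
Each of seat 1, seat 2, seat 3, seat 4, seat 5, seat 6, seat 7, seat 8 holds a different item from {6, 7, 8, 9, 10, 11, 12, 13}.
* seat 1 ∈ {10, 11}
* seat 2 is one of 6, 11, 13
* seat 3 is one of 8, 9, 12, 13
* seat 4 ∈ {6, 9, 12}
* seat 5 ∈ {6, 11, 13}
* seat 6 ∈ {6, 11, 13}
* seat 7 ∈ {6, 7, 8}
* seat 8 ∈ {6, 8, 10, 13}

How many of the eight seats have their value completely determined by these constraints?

The 8 variables draw from only 8 values {6, 7, 8, 9, 10, 11, 12, 13}, so each is used; only seat 7 can be 7, hence seat 7 = 7.
seat 2, seat 5, seat 6 share exactly the 3 values {6, 11, 13}; by pigeonhole those values go to them, so strike 6, 11, 13 from seat 1, seat 3, seat 4, seat 8.
That leaves seat 1 = 10. Remove 10 from seat 8.
seat 8's domain is down to {8}, so seat 8 = 8. So seat 3 can't be 8.
Determined: seat 1=10, seat 7=7, seat 8=8. The other seats each still have more than one consistent value. That makes 3.

3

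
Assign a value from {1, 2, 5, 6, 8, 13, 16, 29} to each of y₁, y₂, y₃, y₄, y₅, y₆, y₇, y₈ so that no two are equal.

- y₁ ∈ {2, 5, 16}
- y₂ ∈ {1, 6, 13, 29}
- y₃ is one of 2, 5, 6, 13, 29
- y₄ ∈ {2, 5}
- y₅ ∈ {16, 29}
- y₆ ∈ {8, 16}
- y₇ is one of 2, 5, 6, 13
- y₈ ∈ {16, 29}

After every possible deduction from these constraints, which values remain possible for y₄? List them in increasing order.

2, 5

The 8 variables draw from only 8 values {1, 2, 5, 6, 8, 13, 16, 29}, so each is used; only y₂ can be 1, hence y₂ = 1.
The 7 still-open variables draw from only 7 values {2, 5, 6, 8, 13, 16, 29}, so each is used; only y₆ can be 8, hence y₆ = 8.
y₅ and y₈ between them cover only {16, 29} — a naked pair. Remove those values from y₁, y₃.
The 2 variables y₁ and y₄ are confined to {2, 5}, which locks those values in; drop them from y₃, y₇.
No further eliminations apply; y₄ can still be any of 2, 5.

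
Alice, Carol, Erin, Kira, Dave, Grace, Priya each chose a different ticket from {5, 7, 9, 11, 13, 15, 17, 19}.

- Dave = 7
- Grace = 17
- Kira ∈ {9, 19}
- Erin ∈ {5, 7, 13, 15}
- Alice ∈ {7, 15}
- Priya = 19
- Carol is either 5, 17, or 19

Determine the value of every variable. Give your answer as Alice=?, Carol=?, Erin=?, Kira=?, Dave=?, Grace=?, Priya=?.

Alice=15, Carol=5, Erin=13, Kira=9, Dave=7, Grace=17, Priya=19

Dave's domain is down to {7}, so Dave = 7. Strike 7 from Alice, Erin.
Grace's domain is down to {17}, so Grace = 17. So Carol can't be 17.
Priya's domain is down to {19}, so Priya = 19. Remove 19 from Carol, Kira.
Alice's domain is down to {15}, so Alice = 15. Remove 15 from Erin.
Carol has just one choice, so Carol = 5. Remove 5 from Erin.
Erin has just one choice, so Erin = 13.
Kira must be 9 (only option left).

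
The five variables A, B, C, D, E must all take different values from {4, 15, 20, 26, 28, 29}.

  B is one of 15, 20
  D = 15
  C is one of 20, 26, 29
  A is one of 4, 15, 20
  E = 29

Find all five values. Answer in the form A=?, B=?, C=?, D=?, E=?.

D's domain is down to {15}, so D = 15. Remove 15 from A, B.
That leaves E = 29. Eliminate 29 elsewhere: C.
That leaves B = 20. Strike 20 from A, C.
C's domain is down to {26}, so C = 26.
That leaves A = 4.

A=4, B=20, C=26, D=15, E=29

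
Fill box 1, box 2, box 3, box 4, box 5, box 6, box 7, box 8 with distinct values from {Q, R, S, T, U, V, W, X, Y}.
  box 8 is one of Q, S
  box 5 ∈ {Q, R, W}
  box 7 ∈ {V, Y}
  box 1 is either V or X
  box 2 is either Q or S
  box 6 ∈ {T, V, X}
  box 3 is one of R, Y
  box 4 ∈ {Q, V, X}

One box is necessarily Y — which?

box 7

Among the 8 variables, T fits only box 6 (and all 8 values in {Q, R, S, T, V, W, X, Y} must be used), so box 6 = T.
Among the 7 still-open variables, W fits only box 5 (and all 7 values in {Q, R, S, V, W, X, Y} must be used), so box 5 = W.
Among the 6 still-open variables, R fits only box 3 (and all 6 values in {Q, R, S, V, X, Y} must be used), so box 3 = R.
Among the 5 still-open variables, Y fits only box 7 (and all 5 values in {Q, S, V, X, Y} must be used), so box 7 = Y.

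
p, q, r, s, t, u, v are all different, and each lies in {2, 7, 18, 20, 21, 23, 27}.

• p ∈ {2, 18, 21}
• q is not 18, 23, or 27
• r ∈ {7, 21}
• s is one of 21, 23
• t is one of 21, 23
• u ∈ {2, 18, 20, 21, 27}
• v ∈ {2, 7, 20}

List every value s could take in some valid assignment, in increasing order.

The 7 variables together cover exactly {2, 7, 18, 20, 21, 23, 27} — 7 values for 7 variables — and 27 appears only in u's list, so u = 27.
The 6 still-open variables draw from only 6 values {2, 7, 18, 20, 21, 23}, so each is used; only p can be 18, hence p = 18.
s and t between them cover only {21, 23} — a naked pair. Remove those values from q, r.
r's domain is down to {7}, so r = 7. So q, v can't be 7.
No further eliminations apply; s can still be any of 21, 23.

21, 23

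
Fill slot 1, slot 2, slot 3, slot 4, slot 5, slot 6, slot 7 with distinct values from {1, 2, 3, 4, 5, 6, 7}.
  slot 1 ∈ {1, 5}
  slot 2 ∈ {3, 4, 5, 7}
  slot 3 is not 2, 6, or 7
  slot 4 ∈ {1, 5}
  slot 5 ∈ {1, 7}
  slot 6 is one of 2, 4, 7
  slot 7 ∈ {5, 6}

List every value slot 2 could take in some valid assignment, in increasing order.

3, 4

The 7 variables together cover exactly {1, 2, 3, 4, 5, 6, 7} — 7 values for 7 variables — and 2 appears only in slot 6's list, so slot 6 = 2.
Among the 6 still-open variables, 6 fits only slot 7 (and all 6 values in {1, 3, 4, 5, 6, 7} must be used), so slot 7 = 6.
slot 1 and slot 4 between them cover only {1, 5} — a naked pair. Remove those values from slot 2, slot 3, slot 5.
slot 5 has just one choice, so slot 5 = 7. Strike 7 from slot 2.
No further eliminations apply; slot 2 can still be any of 3, 4.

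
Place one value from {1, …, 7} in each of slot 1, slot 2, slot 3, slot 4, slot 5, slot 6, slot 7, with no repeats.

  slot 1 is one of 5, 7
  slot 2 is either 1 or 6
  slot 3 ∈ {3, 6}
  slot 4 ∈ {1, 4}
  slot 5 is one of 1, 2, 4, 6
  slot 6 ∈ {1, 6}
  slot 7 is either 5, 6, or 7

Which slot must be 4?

slot 4

Among the 7 variables, 2 fits only slot 5 (and all 7 values in {1, 2, 3, 4, 5, 6, 7} must be used), so slot 5 = 2.
The 6 still-open variables draw from only 6 values {1, 3, 4, 5, 6, 7}, so each is used; only slot 3 can be 3, hence slot 3 = 3.
The 5 still-open variables draw from only 5 values {1, 4, 5, 6, 7}, so each is used; only slot 4 can be 4, hence slot 4 = 4.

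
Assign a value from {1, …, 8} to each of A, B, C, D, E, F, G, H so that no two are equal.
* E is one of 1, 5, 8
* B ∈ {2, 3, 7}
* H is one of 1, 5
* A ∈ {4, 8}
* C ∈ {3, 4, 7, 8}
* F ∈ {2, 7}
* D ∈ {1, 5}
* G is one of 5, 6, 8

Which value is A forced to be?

The 8 variables draw from only 8 values {1, 2, 3, 4, 5, 6, 7, 8}, so each is used; only G can be 6, hence G = 6.
D and H between them cover only {1, 5} — a naked pair. Remove those values from E.
E has just one choice, so E = 8. Strike 8 from A, C.
So A = 4.

4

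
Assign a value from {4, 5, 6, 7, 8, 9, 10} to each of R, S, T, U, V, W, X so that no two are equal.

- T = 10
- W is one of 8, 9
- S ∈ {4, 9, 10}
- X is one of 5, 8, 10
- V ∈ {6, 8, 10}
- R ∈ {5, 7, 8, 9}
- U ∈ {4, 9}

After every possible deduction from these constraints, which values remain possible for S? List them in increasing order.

T has just one choice, so T = 10. Remove 10 from S, V, X.
The 6 still-open variables together cover exactly {4, 5, 6, 7, 8, 9} — 6 values for 6 variables — and 6 appears only in V's list, so V = 6.
The 5 still-open variables together cover exactly {4, 5, 7, 8, 9} — 5 values for 5 variables — and 7 appears only in R's list, so R = 7.
The 4 still-open variables together cover exactly {4, 5, 8, 9} — 4 values for 4 variables — and 5 appears only in X's list, so X = 5.
The 3 still-open variables together cover exactly {4, 8, 9} — 3 values for 3 variables — and 8 appears only in W's list, so W = 8.
No further eliminations apply; S can still be any of 4, 9.

4, 9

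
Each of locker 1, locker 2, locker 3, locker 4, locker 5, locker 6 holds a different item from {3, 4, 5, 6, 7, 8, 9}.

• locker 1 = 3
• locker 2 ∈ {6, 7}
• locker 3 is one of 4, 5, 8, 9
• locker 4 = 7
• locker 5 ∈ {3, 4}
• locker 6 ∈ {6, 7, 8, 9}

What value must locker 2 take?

6

locker 1 has just one choice, so locker 1 = 3. Strike 3 from locker 5.
That leaves locker 4 = 7. Remove 7 from locker 2, locker 6.
So locker 2 = 6.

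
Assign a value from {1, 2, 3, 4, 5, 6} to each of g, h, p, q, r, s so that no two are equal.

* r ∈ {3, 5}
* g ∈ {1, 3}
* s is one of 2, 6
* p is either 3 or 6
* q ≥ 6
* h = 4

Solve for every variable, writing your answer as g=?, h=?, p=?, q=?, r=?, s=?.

g=1, h=4, p=3, q=6, r=5, s=2

h must be 4 (only option left).
That leaves q = 6. Eliminate 6 elsewhere: p, s.
s has just one choice, so s = 2.
p's domain is down to {3}, so p = 3. Eliminate 3 elsewhere: g, r.
r's domain is down to {5}, so r = 5.
g has just one choice, so g = 1.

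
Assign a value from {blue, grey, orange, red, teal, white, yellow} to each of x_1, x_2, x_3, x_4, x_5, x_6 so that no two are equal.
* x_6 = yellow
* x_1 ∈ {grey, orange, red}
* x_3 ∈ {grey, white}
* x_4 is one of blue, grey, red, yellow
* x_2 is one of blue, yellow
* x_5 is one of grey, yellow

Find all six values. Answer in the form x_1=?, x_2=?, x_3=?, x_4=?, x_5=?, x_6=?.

x_1=orange, x_2=blue, x_3=white, x_4=red, x_5=grey, x_6=yellow

x_6's domain is down to {yellow}, so x_6 = yellow. Eliminate yellow elsewhere: x_2, x_4, x_5.
x_2's domain is down to {blue}, so x_2 = blue. Strike blue from x_4.
x_5 must be grey (only option left). Eliminate grey elsewhere: x_1, x_3, x_4.
x_3's domain is down to {white}, so x_3 = white.
x_4 must be red (only option left). So x_1 can't be red.
That leaves x_1 = orange.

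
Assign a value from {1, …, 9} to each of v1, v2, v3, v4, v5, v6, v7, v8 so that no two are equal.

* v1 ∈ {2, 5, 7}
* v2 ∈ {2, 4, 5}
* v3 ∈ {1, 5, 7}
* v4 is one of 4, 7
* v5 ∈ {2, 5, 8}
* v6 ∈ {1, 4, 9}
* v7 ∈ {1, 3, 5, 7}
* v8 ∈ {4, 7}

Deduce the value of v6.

The 8 variables draw from only 8 values {1, 2, 3, 4, 5, 7, 8, 9}, so each is used; only v7 can be 3, hence v7 = 3.
Among the 7 still-open variables, 8 fits only v5 (and all 7 values in {1, 2, 4, 5, 7, 8, 9} must be used), so v5 = 8.
Among the 6 still-open variables, 9 fits only v6 (and all 6 values in {1, 2, 4, 5, 7, 9} must be used), so v6 = 9.

9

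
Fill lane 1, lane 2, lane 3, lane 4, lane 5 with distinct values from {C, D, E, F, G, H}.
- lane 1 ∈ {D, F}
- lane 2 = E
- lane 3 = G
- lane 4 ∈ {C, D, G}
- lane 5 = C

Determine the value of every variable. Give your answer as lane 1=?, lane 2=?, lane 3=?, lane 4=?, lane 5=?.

lane 1=F, lane 2=E, lane 3=G, lane 4=D, lane 5=C

lane 2's domain is down to {E}, so lane 2 = E.
That leaves lane 3 = G. Remove G from lane 4.
lane 5 must be C (only option left). So lane 4 can't be C.
lane 4 has just one choice, so lane 4 = D. So lane 1 can't be D.
lane 1 must be F (only option left).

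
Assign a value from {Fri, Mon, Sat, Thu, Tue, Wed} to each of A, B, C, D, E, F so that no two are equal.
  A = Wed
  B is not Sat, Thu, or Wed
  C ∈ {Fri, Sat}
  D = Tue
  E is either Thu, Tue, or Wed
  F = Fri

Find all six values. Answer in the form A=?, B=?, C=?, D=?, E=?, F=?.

A has just one choice, so A = Wed. Eliminate Wed elsewhere: E.
D's domain is down to {Tue}, so D = Tue. Eliminate Tue elsewhere: B, E.
E has just one choice, so E = Thu.
F must be Fri (only option left). Remove Fri from B, C.
That leaves B = Mon.
C's domain is down to {Sat}, so C = Sat.

A=Wed, B=Mon, C=Sat, D=Tue, E=Thu, F=Fri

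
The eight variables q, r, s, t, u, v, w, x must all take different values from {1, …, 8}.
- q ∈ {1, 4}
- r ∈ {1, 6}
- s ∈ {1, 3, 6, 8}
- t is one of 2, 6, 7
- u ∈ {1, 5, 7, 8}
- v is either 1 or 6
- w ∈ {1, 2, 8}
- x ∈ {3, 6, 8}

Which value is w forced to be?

Among the 8 variables, 4 fits only q (and all 8 values in {1, 2, 3, 4, 5, 6, 7, 8} must be used), so q = 4.
The 7 still-open variables together cover exactly {1, 2, 3, 5, 6, 7, 8} — 7 values for 7 variables — and 5 appears only in u's list, so u = 5.
Among the 6 still-open variables, 7 fits only t (and all 6 values in {1, 2, 3, 6, 7, 8} must be used), so t = 7.
The 5 still-open variables draw from only 5 values {1, 2, 3, 6, 8}, so each is used; only w can be 2, hence w = 2.

2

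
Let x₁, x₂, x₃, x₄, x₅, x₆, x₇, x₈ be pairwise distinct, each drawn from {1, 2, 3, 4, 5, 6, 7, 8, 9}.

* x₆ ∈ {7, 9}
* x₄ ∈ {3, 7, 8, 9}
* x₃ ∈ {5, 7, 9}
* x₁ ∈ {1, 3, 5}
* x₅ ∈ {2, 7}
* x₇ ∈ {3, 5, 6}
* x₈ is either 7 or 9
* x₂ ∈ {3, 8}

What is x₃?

5

Among the 8 variables, 1 fits only x₁ (and all 8 values in {1, 2, 3, 5, 6, 7, 8, 9} must be used), so x₁ = 1.
Among the 7 still-open variables, 2 fits only x₅ (and all 7 values in {2, 3, 5, 6, 7, 8, 9} must be used), so x₅ = 2.
The 6 still-open variables together cover exactly {3, 5, 6, 7, 8, 9} — 6 values for 6 variables — and 6 appears only in x₇'s list, so x₇ = 6.
The 5 still-open variables draw from only 5 values {3, 5, 7, 8, 9}, so each is used; only x₃ can be 5, hence x₃ = 5.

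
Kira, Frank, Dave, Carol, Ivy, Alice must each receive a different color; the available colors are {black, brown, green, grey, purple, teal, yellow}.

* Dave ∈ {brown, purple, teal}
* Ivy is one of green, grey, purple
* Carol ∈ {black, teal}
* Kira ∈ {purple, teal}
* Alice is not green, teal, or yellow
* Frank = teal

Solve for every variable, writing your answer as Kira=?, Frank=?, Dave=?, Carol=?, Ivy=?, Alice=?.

Kira=purple, Frank=teal, Dave=brown, Carol=black, Ivy=green, Alice=grey

Frank has just one choice, so Frank = teal. Remove teal from Kira, Dave, Carol.
Carol must be black (only option left). Remove black from Alice.
That leaves Kira = purple. Remove purple from Dave, Ivy, Alice.
Dave's domain is down to {brown}, so Dave = brown. So Alice can't be brown.
Alice's domain is down to {grey}, so Alice = grey. So Ivy can't be grey.
Ivy has just one choice, so Ivy = green.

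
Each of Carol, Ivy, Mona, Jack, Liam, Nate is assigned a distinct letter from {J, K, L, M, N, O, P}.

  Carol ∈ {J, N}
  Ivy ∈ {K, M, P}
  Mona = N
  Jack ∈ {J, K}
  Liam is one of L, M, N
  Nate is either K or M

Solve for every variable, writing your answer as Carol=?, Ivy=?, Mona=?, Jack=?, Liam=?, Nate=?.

Carol=J, Ivy=P, Mona=N, Jack=K, Liam=L, Nate=M

Mona's domain is down to {N}, so Mona = N. Strike N from Carol, Liam.
Carol must be J (only option left). So Jack can't be J.
Jack's domain is down to {K}, so Jack = K. Eliminate K elsewhere: Ivy, Nate.
Nate's domain is down to {M}, so Nate = M. Strike M from Ivy, Liam.
Ivy must be P (only option left).
Liam must be L (only option left).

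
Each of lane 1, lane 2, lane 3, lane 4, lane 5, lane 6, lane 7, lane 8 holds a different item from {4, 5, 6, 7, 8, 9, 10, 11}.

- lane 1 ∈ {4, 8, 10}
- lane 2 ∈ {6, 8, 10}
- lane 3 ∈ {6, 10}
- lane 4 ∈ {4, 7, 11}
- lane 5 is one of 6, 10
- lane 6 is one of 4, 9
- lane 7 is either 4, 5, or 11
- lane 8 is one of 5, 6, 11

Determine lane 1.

The 8 variables draw from only 8 values {4, 5, 6, 7, 8, 9, 10, 11}, so each is used; only lane 4 can be 7, hence lane 4 = 7.
The 7 still-open variables draw from only 7 values {4, 5, 6, 8, 9, 10, 11}, so each is used; only lane 6 can be 9, hence lane 6 = 9.
lane 3 and lane 5 share exactly the 2 values {6, 10}; by pigeonhole those values go to them, so strike 6, 10 from lane 1, lane 2, lane 8.
lane 2 has just one choice, so lane 2 = 8. Remove 8 from lane 1.
So lane 1 = 4.

4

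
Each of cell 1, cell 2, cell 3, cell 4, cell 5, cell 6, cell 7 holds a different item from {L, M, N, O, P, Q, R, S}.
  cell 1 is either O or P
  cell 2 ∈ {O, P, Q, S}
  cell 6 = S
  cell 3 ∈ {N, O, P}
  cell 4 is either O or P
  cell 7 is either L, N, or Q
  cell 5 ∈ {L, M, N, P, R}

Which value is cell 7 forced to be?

cell 6's domain is down to {S}, so cell 6 = S. Remove S from cell 2.
cell 1 and cell 4 between them cover only {O, P} — a naked pair. Remove those values from cell 2, cell 3, cell 5.
cell 2 must be Q (only option left). Eliminate Q elsewhere: cell 7.
cell 3's domain is down to {N}, so cell 3 = N. Eliminate N elsewhere: cell 5, cell 7.
So cell 7 = L.

L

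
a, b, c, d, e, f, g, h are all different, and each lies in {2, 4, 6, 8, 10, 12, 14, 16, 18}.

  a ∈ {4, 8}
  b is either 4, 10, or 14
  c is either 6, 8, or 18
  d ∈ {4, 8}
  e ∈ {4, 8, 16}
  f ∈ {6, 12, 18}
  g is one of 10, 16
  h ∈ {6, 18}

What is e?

The 8 variables together cover exactly {4, 6, 8, 10, 12, 14, 16, 18} — 8 values for 8 variables — and 12 appears only in f's list, so f = 12.
Among the 7 still-open variables, 14 fits only b (and all 7 values in {4, 6, 8, 10, 14, 16, 18} must be used), so b = 14.
The 6 still-open variables draw from only 6 values {4, 6, 8, 10, 16, 18}, so each is used; only g can be 10, hence g = 10.
Among the 5 still-open variables, 16 fits only e (and all 5 values in {4, 6, 8, 16, 18} must be used), so e = 16.

16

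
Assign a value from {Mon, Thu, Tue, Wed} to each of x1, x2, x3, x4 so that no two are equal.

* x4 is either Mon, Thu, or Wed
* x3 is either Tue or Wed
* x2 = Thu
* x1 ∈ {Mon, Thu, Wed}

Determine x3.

Tue

x2's domain is down to {Thu}, so x2 = Thu. Eliminate Thu elsewhere: x1, x4.
Among the 3 still-open variables, Tue fits only x3 (and all 3 values in {Mon, Tue, Wed} must be used), so x3 = Tue.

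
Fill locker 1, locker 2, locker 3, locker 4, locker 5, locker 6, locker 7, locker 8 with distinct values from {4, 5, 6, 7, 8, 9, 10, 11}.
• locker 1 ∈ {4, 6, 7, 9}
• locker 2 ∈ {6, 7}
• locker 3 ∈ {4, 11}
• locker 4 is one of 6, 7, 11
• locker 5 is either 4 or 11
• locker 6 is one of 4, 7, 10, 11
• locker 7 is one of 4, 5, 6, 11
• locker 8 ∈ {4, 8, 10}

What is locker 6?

10

Among the 8 variables, 5 fits only locker 7 (and all 8 values in {4, 5, 6, 7, 8, 9, 10, 11} must be used), so locker 7 = 5.
The 7 still-open variables draw from only 7 values {4, 6, 7, 8, 9, 10, 11}, so each is used; only locker 8 can be 8, hence locker 8 = 8.
Among the 6 still-open variables, 9 fits only locker 1 (and all 6 values in {4, 6, 7, 9, 10, 11} must be used), so locker 1 = 9.
Among the 5 still-open variables, 10 fits only locker 6 (and all 5 values in {4, 6, 7, 10, 11} must be used), so locker 6 = 10.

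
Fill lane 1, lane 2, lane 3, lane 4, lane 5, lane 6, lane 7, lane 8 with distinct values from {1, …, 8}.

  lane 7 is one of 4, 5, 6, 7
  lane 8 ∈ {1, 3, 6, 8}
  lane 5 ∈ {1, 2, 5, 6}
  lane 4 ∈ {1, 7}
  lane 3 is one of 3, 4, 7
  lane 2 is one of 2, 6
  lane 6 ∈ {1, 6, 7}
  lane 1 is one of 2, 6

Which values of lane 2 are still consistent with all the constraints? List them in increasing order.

Among the 8 variables, 8 fits only lane 8 (and all 8 values in {1, 2, 3, 4, 5, 6, 7, 8} must be used), so lane 8 = 8.
The 7 still-open variables draw from only 7 values {1, 2, 3, 4, 5, 6, 7}, so each is used; only lane 3 can be 3, hence lane 3 = 3.
The 6 still-open variables together cover exactly {1, 2, 4, 5, 6, 7} — 6 values for 6 variables — and 4 appears only in lane 7's list, so lane 7 = 4.
The 5 still-open variables together cover exactly {1, 2, 5, 6, 7} — 5 values for 5 variables — and 5 appears only in lane 5's list, so lane 5 = 5.
lane 1 and lane 2 share exactly the 2 values {2, 6}; by pigeonhole those values go to them, so strike 2, 6 from lane 6.
No further eliminations apply; lane 2 can still be any of 2, 6.

2, 6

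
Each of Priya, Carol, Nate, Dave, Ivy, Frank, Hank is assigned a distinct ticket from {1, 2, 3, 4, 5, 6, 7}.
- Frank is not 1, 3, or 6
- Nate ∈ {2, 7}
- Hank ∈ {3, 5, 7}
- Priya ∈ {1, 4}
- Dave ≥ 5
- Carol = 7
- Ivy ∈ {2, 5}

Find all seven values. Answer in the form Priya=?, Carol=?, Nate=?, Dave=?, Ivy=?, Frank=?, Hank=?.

Priya=1, Carol=7, Nate=2, Dave=6, Ivy=5, Frank=4, Hank=3

Carol's domain is down to {7}, so Carol = 7. Remove 7 from Nate, Dave, Frank, Hank.
Nate has just one choice, so Nate = 2. Eliminate 2 elsewhere: Ivy, Frank.
Ivy's domain is down to {5}, so Ivy = 5. So Dave, Frank, Hank can't be 5.
Frank has just one choice, so Frank = 4. Eliminate 4 elsewhere: Priya.
Hank's domain is down to {3}, so Hank = 3.
That leaves Priya = 1.
That leaves Dave = 6.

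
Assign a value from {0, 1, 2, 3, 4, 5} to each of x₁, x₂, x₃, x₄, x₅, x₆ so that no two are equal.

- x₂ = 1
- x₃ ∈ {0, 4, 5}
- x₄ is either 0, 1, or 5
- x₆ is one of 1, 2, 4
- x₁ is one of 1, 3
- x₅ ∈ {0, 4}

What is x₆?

2

x₂'s domain is down to {1}, so x₂ = 1. Strike 1 from x₁, x₄, x₆.
x₁ has just one choice, so x₁ = 3.
The 4 still-open variables draw from only 4 values {0, 2, 4, 5}, so each is used; only x₆ can be 2, hence x₆ = 2.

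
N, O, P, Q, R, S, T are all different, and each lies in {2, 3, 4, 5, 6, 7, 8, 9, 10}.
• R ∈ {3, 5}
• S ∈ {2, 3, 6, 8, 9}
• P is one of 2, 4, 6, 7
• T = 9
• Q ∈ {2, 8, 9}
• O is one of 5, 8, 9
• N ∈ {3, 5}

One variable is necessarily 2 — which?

T has just one choice, so T = 9. So O, Q, S can't be 9.
The 2 variables N and R are confined to {3, 5}, which locks those values in; drop them from O, S.
O has just one choice, so O = 8. So Q, S can't be 8.
So 2 goes to Q.

Q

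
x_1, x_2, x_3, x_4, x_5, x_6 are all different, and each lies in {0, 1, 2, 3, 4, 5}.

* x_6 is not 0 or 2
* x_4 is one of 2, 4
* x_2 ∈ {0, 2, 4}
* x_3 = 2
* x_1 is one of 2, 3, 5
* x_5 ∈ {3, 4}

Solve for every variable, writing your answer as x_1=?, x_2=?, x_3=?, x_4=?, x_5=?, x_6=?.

x_1=5, x_2=0, x_3=2, x_4=4, x_5=3, x_6=1

x_3 must be 2 (only option left). Eliminate 2 elsewhere: x_1, x_2, x_4.
x_4 must be 4 (only option left). So x_2, x_5, x_6 can't be 4.
x_5 must be 3 (only option left). So x_1, x_6 can't be 3.
x_1's domain is down to {5}, so x_1 = 5. Eliminate 5 elsewhere: x_6.
That leaves x_2 = 0.
x_6's domain is down to {1}, so x_6 = 1.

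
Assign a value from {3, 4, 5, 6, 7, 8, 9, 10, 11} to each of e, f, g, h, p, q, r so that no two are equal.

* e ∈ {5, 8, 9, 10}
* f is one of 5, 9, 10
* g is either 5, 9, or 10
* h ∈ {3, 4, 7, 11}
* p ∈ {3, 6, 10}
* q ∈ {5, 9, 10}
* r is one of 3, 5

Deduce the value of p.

f, g, q share exactly the 3 values {5, 9, 10}; by pigeonhole those values go to them, so strike 5, 9, 10 from e, p, r.
e's domain is down to {8}, so e = 8.
r's domain is down to {3}, so r = 3. Strike 3 from h, p.
So p = 6.

6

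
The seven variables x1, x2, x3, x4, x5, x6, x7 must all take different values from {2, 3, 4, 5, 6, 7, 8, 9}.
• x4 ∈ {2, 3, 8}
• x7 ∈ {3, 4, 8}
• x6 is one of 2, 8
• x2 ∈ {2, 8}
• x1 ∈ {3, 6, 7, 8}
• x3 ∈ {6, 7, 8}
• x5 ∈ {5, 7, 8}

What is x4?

The 7 variables draw from only 7 values {2, 3, 4, 5, 6, 7, 8}, so each is used; only x7 can be 4, hence x7 = 4.
The 6 still-open variables together cover exactly {2, 3, 5, 6, 7, 8} — 6 values for 6 variables — and 5 appears only in x5's list, so x5 = 5.
x2 and x6 between them cover only {2, 8} — a naked pair. Remove those values from x1, x3, x4.
So x4 = 3.

3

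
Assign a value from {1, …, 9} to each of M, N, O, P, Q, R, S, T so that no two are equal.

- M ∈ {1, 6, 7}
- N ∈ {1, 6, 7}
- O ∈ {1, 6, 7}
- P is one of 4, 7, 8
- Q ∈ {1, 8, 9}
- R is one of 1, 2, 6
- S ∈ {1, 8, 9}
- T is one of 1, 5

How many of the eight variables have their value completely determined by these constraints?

3

The 8 variables together cover exactly {1, 2, 4, 5, 6, 7, 8, 9} — 8 values for 8 variables — and 2 appears only in R's list, so R = 2.
The 7 still-open variables draw from only 7 values {1, 4, 5, 6, 7, 8, 9}, so each is used; only P can be 4, hence P = 4.
The 6 still-open variables together cover exactly {1, 5, 6, 7, 8, 9} — 6 values for 6 variables — and 5 appears only in T's list, so T = 5.
M, N, O between them cover only {1, 6, 7} — a naked triple. Remove those values from Q, S.
Determined: P=4, R=2, T=5. The other variables each still have more than one consistent value. That makes 3.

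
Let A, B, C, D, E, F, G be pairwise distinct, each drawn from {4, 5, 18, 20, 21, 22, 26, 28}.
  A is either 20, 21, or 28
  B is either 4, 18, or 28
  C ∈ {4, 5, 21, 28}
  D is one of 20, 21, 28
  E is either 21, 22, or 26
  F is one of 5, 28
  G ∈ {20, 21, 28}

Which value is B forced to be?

The 3 variables A, D, G are confined to {20, 21, 28}, which locks those values in; drop them from B, C, E, F.
F has just one choice, so F = 5. So C can't be 5.
C must be 4 (only option left). Remove 4 from B.
So B = 18.

18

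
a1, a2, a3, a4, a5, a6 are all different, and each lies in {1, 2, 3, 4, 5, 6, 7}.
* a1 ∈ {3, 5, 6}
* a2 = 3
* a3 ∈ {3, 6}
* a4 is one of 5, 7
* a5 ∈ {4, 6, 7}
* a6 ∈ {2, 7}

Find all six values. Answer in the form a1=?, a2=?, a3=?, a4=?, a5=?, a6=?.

a2 has just one choice, so a2 = 3. Strike 3 from a1, a3.
a3's domain is down to {6}, so a3 = 6. So a1, a5 can't be 6.
That leaves a1 = 5. So a4 can't be 5.
a4 must be 7 (only option left). So a5, a6 can't be 7.
That leaves a5 = 4.
a6 has just one choice, so a6 = 2.

a1=5, a2=3, a3=6, a4=7, a5=4, a6=2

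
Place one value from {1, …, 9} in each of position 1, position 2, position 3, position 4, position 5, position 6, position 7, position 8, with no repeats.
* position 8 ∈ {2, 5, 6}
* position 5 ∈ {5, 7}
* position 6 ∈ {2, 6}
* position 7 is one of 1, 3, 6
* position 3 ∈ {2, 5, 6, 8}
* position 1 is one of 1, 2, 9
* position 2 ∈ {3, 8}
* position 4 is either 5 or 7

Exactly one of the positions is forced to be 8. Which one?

Among the 8 variables, 9 fits only position 1 (and all 8 values in {1, 2, 3, 5, 6, 7, 8, 9} must be used), so position 1 = 9.
Among the 7 still-open variables, 1 fits only position 7 (and all 7 values in {1, 2, 3, 5, 6, 7, 8} must be used), so position 7 = 1.
The 6 still-open variables together cover exactly {2, 3, 5, 6, 7, 8} — 6 values for 6 variables — and 3 appears only in position 2's list, so position 2 = 3.
Among the 5 still-open variables, 8 fits only position 3 (and all 5 values in {2, 5, 6, 7, 8} must be used), so position 3 = 8.

position 3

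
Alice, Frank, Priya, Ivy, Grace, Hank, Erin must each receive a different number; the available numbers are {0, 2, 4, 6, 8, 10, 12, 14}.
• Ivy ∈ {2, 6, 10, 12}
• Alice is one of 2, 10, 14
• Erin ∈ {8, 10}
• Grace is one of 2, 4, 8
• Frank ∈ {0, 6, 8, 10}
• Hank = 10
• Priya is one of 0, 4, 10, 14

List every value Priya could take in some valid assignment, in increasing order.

Hank's domain is down to {10}, so Hank = 10. So Alice, Frank, Priya, Ivy, Erin can't be 10.
Erin has just one choice, so Erin = 8. Strike 8 from Frank, Grace.
No further eliminations apply; Priya can still be any of 0, 4, 14.

0, 4, 14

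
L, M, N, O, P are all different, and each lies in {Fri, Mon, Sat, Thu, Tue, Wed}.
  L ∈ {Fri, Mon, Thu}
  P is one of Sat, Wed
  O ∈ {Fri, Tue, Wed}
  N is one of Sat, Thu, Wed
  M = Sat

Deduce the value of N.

Thu

M's domain is down to {Sat}, so M = Sat. Eliminate Sat elsewhere: N, P.
P's domain is down to {Wed}, so P = Wed. Eliminate Wed elsewhere: N, O.
So N = Thu.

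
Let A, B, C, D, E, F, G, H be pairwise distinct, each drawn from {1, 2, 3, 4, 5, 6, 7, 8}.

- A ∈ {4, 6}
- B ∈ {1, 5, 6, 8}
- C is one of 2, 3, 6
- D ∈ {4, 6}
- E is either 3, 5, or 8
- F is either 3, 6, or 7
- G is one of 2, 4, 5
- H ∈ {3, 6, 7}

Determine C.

The 8 variables draw from only 8 values {1, 2, 3, 4, 5, 6, 7, 8}, so each is used; only B can be 1, hence B = 1.
The 7 still-open variables together cover exactly {2, 3, 4, 5, 6, 7, 8} — 7 values for 7 variables — and 8 appears only in E's list, so E = 8.
Among the 6 still-open variables, 5 fits only G (and all 6 values in {2, 3, 4, 5, 6, 7} must be used), so G = 5.
Among the 5 still-open variables, 2 fits only C (and all 5 values in {2, 3, 4, 6, 7} must be used), so C = 2.

2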